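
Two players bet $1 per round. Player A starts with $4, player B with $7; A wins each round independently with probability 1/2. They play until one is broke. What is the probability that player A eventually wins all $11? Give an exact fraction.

With a fair step, P(i) = ½P(i−1) + ½P(i+1) with P(0)=0, P(11)=1 has the linear solution P(i) = i/11.
P(4) = 4/11.

4/11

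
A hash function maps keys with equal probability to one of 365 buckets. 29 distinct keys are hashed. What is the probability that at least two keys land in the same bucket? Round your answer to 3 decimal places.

It's easier to compute the probability that all 29 are distinct.
P(all distinct) = 365/365 · 364/365 · ··· · 337/365 ≈ 0.319.
So the probability of at least one match is 1 − 0.319 = 0.681.

0.681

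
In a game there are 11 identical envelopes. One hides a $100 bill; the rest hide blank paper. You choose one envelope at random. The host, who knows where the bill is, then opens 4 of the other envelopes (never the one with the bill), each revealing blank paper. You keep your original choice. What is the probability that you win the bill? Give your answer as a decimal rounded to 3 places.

The host can always open 4 empty envelopes regardless of your choice, so the reveals give no information about your original envelope.
P(win by staying) = 1/11 ≈ 0.091.

0.091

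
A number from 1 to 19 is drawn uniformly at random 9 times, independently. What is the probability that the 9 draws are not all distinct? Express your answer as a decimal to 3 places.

P(all 9 different) = 19/19 · 18/19 · ··· · 11/19 ≈ 0.104.
P(at least two equal) = 1 − 0.104 = 0.896.

0.896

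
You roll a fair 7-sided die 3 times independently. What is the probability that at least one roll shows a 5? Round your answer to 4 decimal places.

0.3703

P(no roll shows a 5) = (6/7)^3 ≈ 0.6297.
P(at least one) = 1 − 0.6297 = 0.3703.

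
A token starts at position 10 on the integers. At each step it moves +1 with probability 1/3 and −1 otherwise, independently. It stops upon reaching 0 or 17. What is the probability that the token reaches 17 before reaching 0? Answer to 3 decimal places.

0.008

Let r = q/p = (2/3)/(1/3) = 2. The recurrence P(i) = p·P(i+1) + q·P(i−1) with P(0)=0, P(17)=1 gives P(i) = (1 − r^i)/(1 − r^17).
P(10) = (1 − (2)^10) / (1 − (2)^17) = 1023/131071 ≈ 0.008.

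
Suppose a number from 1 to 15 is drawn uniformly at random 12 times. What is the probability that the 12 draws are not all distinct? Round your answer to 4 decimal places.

0.9983

P(all 12 different) = 15/15 · 14/15 · ··· · 4/15 ≈ 0.0017.
P(at least two equal) = 1 − 0.0017 = 0.9983.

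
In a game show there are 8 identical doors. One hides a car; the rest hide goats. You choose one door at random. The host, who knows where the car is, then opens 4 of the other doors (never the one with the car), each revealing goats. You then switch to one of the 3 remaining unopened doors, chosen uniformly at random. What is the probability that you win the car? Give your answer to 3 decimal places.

Your original door holds the car with probability 1/8, so the other 7 collectively hold it with probability 7/8.
The host can always find 4 empty doors to open, so the reveals don't change that 7/8; it is now spread over the 3 remaining unopened doors.
P(win by switching) = (7/8) · (1/3) = 7/24 ≈ 0.292.

0.292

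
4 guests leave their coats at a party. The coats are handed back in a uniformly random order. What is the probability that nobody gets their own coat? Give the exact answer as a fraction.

3/8

This is the derangement probability: permutations of 4 with no fixed point.
D(4) = 4! · (1 − 1/1! + 1/2! − ··· + (−1)^4/4!) = 9.
P = 9/24 = 3/8.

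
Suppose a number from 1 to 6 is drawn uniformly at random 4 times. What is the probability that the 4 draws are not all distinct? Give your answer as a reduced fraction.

13/18

P(all 4 different) = 6/6 · 5/6 · ··· · 3/6 = 5/18.
P(at least two equal) = 1 − 5/18 = 13/18.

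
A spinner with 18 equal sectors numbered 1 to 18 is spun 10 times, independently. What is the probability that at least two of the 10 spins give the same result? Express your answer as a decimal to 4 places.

P(all 10 different) = 18/18 · 17/18 · ··· · 9/18 ≈ 0.0445.
P(at least two equal) = 1 − 0.0445 = 0.9555.

0.9555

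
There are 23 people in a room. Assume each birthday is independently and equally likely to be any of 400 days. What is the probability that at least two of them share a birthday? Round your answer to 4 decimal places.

It's easier to compute the probability that all 23 are distinct.
P(all distinct) = 400/400 · 399/400 · ··· · 378/400 ≈ 0.5248.
So the probability of at least one match is 1 − 0.5248 = 0.4752.

0.4752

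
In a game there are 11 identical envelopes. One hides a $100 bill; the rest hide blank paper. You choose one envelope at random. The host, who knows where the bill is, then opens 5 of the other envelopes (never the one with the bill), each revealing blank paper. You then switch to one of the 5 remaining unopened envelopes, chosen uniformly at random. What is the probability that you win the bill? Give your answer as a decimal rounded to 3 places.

Your original envelope holds the bill with probability 1/11, so the other 10 collectively hold it with probability 10/11.
The host can always find 5 empty envelopes to open, so the reveals don't change that 10/11; it is now spread over the 5 remaining unopened envelopes.
P(win by switching) = (10/11) · (1/5) = 2/11 ≈ 0.182.

0.182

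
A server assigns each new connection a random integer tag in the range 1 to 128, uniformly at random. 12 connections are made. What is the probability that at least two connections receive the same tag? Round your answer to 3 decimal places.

It's easier to compute the probability that all 12 are distinct.
P(all distinct) = 128/128 · 127/128 · ··· · 117/128 ≈ 0.588.
So the probability of at least one match is 1 − 0.588 = 0.412.

0.412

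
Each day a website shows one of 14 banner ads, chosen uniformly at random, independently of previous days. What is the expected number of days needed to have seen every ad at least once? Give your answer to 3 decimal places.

45.522

After i distinct types are collected, each trial gives a new one with probability (14−i)/14, so the expected wait for the next new type is 14/(14−i).
E = 14/14 + 14/13 + 14/12 + 14/11 + 14/10 + 14/9 + 14/8 + 14/7 + 14/6 + 14/5 + 14/4 + 14/3 + 14/2 + 14/1 = 1171733/25740 ≈ 45.522.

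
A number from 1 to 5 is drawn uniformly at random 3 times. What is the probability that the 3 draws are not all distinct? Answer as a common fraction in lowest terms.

P(all 3 different) = 5/5 · 4/5 · ··· · 3/5 = 12/25.
P(at least two equal) = 1 − 12/25 = 13/25.

13/25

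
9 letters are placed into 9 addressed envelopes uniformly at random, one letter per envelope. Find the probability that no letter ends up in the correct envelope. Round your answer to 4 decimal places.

0.3679

This is the derangement probability: permutations of 9 with no fixed point.
D(9) = 9! · (1 − 1/1! + 1/2! − ··· + (−1)^9/9!) = 133496.
P = 133496/362880 = 16687/45360 ≈ 0.3679.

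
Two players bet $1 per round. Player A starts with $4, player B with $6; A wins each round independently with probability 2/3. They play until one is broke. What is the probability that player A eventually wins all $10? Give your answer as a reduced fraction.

320/341

Let r = q/p = (1/3)/(2/3) = 1/2. The recurrence P(i) = p·P(i+1) + q·P(i−1) with P(0)=0, P(10)=1 gives P(i) = (1 − r^i)/(1 − r^10).
P(4) = (1 − (1/2)^4) / (1 − (1/2)^10) = 320/341.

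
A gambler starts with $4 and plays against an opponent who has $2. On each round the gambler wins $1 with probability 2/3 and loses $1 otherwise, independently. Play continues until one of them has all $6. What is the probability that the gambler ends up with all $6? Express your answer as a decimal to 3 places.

0.952

Let r = q/p = (1/3)/(2/3) = 1/2. The recurrence P(i) = p·P(i+1) + q·P(i−1) with P(0)=0, P(6)=1 gives P(i) = (1 − r^i)/(1 − r^6).
P(4) = (1 − (1/2)^4) / (1 − (1/2)^6) = 20/21 ≈ 0.952.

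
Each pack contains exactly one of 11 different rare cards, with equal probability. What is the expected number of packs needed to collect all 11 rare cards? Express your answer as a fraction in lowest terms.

After i distinct types are collected, each trial gives a new one with probability (11−i)/11, so the expected wait for the next new type is 11/(11−i).
E = 11/11 + 11/10 + 11/9 + 11/8 + 11/7 + 11/6 + 11/5 + 11/4 + 11/3 + 11/2 + 11/1 = 83711/2520.

83711/2520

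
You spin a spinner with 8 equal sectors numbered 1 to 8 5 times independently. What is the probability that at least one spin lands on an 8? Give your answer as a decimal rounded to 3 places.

0.487

P(no spin lands on an 8) = (7/8)^5 ≈ 0.513.
P(at least one) = 1 − 0.513 = 0.487.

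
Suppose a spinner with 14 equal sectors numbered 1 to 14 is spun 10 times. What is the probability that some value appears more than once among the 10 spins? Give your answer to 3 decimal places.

P(all 10 different) = 14/14 · 13/14 · ··· · 5/14 ≈ 0.013.
P(at least two equal) = 1 − 0.013 = 0.987.

0.987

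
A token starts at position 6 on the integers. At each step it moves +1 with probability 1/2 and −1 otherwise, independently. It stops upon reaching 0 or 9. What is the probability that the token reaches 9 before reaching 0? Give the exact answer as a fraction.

2/3

With a fair step, P(i) = ½P(i−1) + ½P(i+1) with P(0)=0, P(9)=1 has the linear solution P(i) = i/9.
P(6) = 6/9 = 2/3.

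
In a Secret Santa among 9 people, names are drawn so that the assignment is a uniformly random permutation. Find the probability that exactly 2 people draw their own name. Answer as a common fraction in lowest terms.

Choose which 2 of the 9 are fixed: C(9,2) = 36 ways.
The remaining 7 must have no fixed point: D(7) = 1854.
P = 36·1854/362880 = 103/560.

103/560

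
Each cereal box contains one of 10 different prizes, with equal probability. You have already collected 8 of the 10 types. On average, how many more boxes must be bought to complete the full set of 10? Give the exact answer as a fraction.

15

Starting from 8 distinct types, each trial gives a new one with probability (10−i)/10 when i types are held, so the wait for the next new type is 10/(10−i).
E = 10/2 + 10/1 = 15.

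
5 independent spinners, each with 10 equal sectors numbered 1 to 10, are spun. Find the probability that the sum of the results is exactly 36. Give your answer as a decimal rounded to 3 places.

There are 10^5 = 100000 equally likely outcomes.
The number of ordered 5-tuples from {1,…,10} summing to 36 is 2710.
P(sum = 36) = 2710/100000 = 271/10000 ≈ 0.027.

0.027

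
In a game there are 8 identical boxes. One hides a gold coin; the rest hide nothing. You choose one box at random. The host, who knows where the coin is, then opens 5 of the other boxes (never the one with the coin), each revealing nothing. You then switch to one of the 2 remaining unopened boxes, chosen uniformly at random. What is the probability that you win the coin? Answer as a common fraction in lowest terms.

Your original box holds the coin with probability 1/8, so the other 7 collectively hold it with probability 7/8.
The host can always find 5 empty boxes to open, so the reveals don't change that 7/8; it is now spread over the 2 remaining unopened boxes.
P(win by switching) = (7/8) · (1/2) = 7/16.

7/16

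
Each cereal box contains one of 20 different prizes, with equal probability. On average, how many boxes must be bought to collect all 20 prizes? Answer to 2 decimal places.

After i distinct types are collected, each trial gives a new one with probability (20−i)/20, so the expected wait for the next new type is 20/(20−i).
E = 20/20 + 20/19 + 20/18 + 20/17 + 20/16 + 20/15 + 20/14 + 20/13 + 20/12 + 20/11 + 20/10 + 20/9 + 20/8 + 20/7 + 20/6 + 20/5 + 20/4 + 20/3 + 20/2 + 20/1 = 279175675/3879876 ≈ 71.95.

71.95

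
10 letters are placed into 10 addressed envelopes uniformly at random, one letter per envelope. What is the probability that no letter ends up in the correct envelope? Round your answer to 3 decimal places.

This is the derangement probability: permutations of 10 with no fixed point.
D(10) = 10! · (1 − 1/1! + 1/2! − ··· + (−1)^10/10!) = 1334961.
P = 1334961/3628800 = 16481/44800 ≈ 0.368.

0.368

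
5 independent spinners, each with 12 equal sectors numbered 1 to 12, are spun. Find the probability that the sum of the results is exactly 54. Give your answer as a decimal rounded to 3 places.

There are 12^5 = 248832 equally likely outcomes.
The number of ordered 5-tuples from {1,…,12} summing to 54 is 210.
P(sum = 54) = 210/248832 = 35/41472 ≈ 0.001.

0.001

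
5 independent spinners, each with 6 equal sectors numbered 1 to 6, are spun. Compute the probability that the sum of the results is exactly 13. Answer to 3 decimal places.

0.054

There are 6^5 = 7776 equally likely outcomes.
The number of ordered 5-tuples from {1,…,6} summing to 13 is 420.
P(sum = 13) = 420/7776 = 35/648 ≈ 0.054.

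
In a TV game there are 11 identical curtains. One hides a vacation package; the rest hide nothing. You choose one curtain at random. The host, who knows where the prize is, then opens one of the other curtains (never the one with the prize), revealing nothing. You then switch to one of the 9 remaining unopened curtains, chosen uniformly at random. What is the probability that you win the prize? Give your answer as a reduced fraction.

Your original curtain holds the prize with probability 1/11, so the other 10 collectively hold it with probability 10/11.
The host can always find an empty curtain to open, so this doesn't change that 10/11; it is now spread over the 9 remaining unopened curtains.
P(win by switching) = (10/11) · (1/9) = 10/99.

10/99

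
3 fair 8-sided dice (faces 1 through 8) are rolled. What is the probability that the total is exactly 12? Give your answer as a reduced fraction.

23/256

There are 8^3 = 512 equally likely outcomes.
The number of ordered 3-tuples from {1,…,8} summing to 12 is 46.
P(sum = 12) = 46/512 = 23/256.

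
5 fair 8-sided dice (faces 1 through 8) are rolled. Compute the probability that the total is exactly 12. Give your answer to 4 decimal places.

0.0101

There are 8^5 = 32768 equally likely outcomes.
The number of ordered 5-tuples from {1,…,8} summing to 12 is 330.
P(sum = 12) = 330/32768 = 165/16384 ≈ 0.0101.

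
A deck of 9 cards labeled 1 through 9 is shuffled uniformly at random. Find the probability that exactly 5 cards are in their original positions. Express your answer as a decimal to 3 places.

0.003

Choose which 5 of the 9 are fixed: C(9,5) = 126 ways.
The remaining 4 must have no fixed point: D(4) = 9.
P = 126·9/362880 = 1/320 ≈ 0.003.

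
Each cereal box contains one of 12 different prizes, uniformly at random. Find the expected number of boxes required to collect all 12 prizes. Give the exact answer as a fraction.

86021/2310

After i distinct types are collected, each trial gives a new one with probability (12−i)/12, so the expected wait for the next new type is 12/(12−i).
E = 12/12 + 12/11 + 12/10 + 12/9 + 12/8 + 12/7 + 12/6 + 12/5 + 12/4 + 12/3 + 12/2 + 12/1 = 86021/2310.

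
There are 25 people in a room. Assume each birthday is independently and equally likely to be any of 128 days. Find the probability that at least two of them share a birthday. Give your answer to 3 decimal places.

0.919

It's easier to compute the probability that all 25 are distinct.
P(all distinct) = 128/128 · 127/128 · ··· · 104/128 ≈ 0.081.
So the probability of at least one match is 1 − 0.081 = 0.919.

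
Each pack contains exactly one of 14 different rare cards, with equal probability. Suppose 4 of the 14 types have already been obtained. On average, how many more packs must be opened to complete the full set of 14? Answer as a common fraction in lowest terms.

7381/180

Starting from 4 distinct types, each trial gives a new one with probability (14−i)/14 when i types are held, so the wait for the next new type is 14/(14−i).
E = 14/10 + 14/9 + 14/8 + 14/7 + 14/6 + 14/5 + 14/4 + 14/3 + 14/2 + 14/1 = 7381/180.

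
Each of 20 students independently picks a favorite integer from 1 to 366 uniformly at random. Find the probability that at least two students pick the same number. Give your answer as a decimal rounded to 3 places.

0.411

It's easier to compute the probability that all 20 are distinct.
P(all distinct) = 366/366 · 365/366 · ··· · 347/366 ≈ 0.589.
So the probability of at least one match is 1 − 0.589 = 0.411.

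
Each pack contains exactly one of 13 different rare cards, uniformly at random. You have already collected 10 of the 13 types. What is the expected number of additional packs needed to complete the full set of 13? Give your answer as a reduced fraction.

143/6

Starting from 10 distinct types, each trial gives a new one with probability (13−i)/13 when i types are held, so the wait for the next new type is 13/(13−i).
E = 13/3 + 13/2 + 13/1 = 143/6.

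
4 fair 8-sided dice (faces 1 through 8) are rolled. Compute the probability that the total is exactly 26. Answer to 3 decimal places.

There are 8^4 = 4096 equally likely outcomes.
The number of ordered 4-tuples from {1,…,8} summing to 26 is 84.
P(sum = 26) = 84/4096 = 21/1024 ≈ 0.021.

0.021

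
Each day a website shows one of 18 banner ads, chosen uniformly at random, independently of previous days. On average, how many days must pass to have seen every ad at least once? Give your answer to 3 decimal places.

After i distinct types are collected, each trial gives a new one with probability (18−i)/18, so the expected wait for the next new type is 18/(18−i).
E = 18/18 + 18/17 + 18/16 + 18/15 + 18/14 + 18/13 + 18/12 + 18/11 + 18/10 + 18/9 + 18/8 + 18/7 + 18/6 + 18/5 + 18/4 + 18/3 + 18/2 + 18/1 = 42822903/680680 ≈ 62.912.

62.912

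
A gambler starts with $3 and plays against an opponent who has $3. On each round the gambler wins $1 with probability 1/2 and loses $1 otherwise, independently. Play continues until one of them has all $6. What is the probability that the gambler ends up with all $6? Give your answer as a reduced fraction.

With a fair step, P(i) = ½P(i−1) + ½P(i+1) with P(0)=0, P(6)=1 has the linear solution P(i) = i/6.
P(3) = 3/6 = 1/2.

1/2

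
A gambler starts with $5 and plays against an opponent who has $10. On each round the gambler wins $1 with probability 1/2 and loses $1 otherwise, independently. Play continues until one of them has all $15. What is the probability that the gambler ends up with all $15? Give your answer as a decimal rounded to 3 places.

0.333

With a fair step, P(i) = ½P(i−1) + ½P(i+1) with P(0)=0, P(15)=1 has the linear solution P(i) = i/15.
P(5) = 5/15 = 1/3 ≈ 0.333.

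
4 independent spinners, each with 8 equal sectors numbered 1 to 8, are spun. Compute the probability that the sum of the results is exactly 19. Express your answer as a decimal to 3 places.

There are 8^4 = 4096 equally likely outcomes.
The number of ordered 4-tuples from {1,…,8} summing to 19 is 336.
P(sum = 19) = 336/4096 = 21/256 ≈ 0.082.

0.082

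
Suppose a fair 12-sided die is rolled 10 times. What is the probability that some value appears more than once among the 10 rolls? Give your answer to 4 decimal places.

P(all 10 different) = 12/12 · 11/12 · ··· · 3/12 ≈ 0.0039.
P(at least two equal) = 1 − 0.0039 = 0.9961.

0.9961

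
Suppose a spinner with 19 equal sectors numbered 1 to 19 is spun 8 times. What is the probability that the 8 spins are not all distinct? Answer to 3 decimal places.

0.821

P(all 8 different) = 19/19 · 18/19 · ··· · 12/19 ≈ 0.179.
P(at least two equal) = 1 − 0.179 = 0.821.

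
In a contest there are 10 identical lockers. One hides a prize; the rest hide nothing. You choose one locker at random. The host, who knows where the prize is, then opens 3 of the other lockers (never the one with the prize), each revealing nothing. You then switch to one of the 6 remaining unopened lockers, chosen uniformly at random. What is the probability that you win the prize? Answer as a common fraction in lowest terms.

Your original locker holds the prize with probability 1/10, so the other 9 collectively hold it with probability 9/10.
The host can always find 3 empty lockers to open, so the reveals don't change that 9/10; it is now spread over the 6 remaining unopened lockers.
P(win by switching) = (9/10) · (1/6) = 3/20.

3/20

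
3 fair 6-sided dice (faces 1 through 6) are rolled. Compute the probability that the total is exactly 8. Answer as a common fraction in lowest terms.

There are 6^3 = 216 equally likely outcomes.
The number of ordered 3-tuples from {1,…,6} summing to 8 is 21.
P(sum = 8) = 21/216 = 7/72.

7/72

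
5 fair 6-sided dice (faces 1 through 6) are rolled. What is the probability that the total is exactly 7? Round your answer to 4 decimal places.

0.0019

There are 6^5 = 7776 equally likely outcomes.
The number of ordered 5-tuples from {1,…,6} summing to 7 is 15.
P(sum = 7) = 15/7776 = 5/2592 ≈ 0.0019.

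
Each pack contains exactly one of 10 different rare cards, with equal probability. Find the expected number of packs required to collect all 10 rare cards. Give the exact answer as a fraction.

7381/252

After i distinct types are collected, each trial gives a new one with probability (10−i)/10, so the expected wait for the next new type is 10/(10−i).
E = 10/10 + 10/9 + 10/8 + 10/7 + 10/6 + 10/5 + 10/4 + 10/3 + 10/2 + 10/1 = 7381/252.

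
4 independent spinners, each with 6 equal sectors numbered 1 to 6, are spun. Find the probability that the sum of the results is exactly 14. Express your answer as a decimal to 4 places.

There are 6^4 = 1296 equally likely outcomes.
The number of ordered 4-tuples from {1,…,6} summing to 14 is 146.
P(sum = 14) = 146/1296 = 73/648 ≈ 0.1127.

0.1127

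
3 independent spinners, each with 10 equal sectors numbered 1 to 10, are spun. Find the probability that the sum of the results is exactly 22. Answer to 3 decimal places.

There are 10^3 = 1000 equally likely outcomes.
The number of ordered 3-tuples from {1,…,10} summing to 22 is 45.
P(sum = 22) = 45/1000 = 9/200 ≈ 0.045.

0.045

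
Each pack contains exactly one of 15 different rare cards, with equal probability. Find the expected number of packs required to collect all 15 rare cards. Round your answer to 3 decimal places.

49.773

After i distinct types are collected, each trial gives a new one with probability (15−i)/15, so the expected wait for the next new type is 15/(15−i).
E = 15/15 + 15/14 + 15/13 + 15/12 + 15/11 + 15/10 + 15/9 + 15/8 + 15/7 + 15/6 + 15/5 + 15/4 + 15/3 + 15/2 + 15/1 = 1195757/24024 ≈ 49.773.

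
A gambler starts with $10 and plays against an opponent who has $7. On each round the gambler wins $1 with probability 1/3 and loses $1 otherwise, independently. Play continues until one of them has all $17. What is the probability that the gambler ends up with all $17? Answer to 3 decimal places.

0.008

Let r = q/p = (2/3)/(1/3) = 2. The recurrence P(i) = p·P(i+1) + q·P(i−1) with P(0)=0, P(17)=1 gives P(i) = (1 − r^i)/(1 − r^17).
P(10) = (1 − (2)^10) / (1 − (2)^17) = 1023/131071 ≈ 0.008.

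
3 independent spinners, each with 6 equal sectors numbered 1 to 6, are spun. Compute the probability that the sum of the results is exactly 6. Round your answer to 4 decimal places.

0.0463

There are 6^3 = 216 equally likely outcomes.
The number of ordered 3-tuples from {1,…,6} summing to 6 is 10.
P(sum = 6) = 10/216 = 5/108 ≈ 0.0463.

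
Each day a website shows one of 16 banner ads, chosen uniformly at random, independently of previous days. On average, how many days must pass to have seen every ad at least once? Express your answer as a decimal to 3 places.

54.092

After i distinct types are collected, each trial gives a new one with probability (16−i)/16, so the expected wait for the next new type is 16/(16−i).
E = 16/16 + 16/15 + 16/14 + 16/13 + 16/12 + 16/11 + 16/10 + 16/9 + 16/8 + 16/7 + 16/6 + 16/5 + 16/4 + 16/3 + 16/2 + 16/1 = 2436559/45045 ≈ 54.092.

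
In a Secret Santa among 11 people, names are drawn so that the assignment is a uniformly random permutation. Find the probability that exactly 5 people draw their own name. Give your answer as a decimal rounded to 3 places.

0.003

Choose which 5 of the 11 are fixed: C(11,5) = 462 ways.
The remaining 6 must have no fixed point: D(6) = 265.
P = 462·265/39916800 = 53/17280 ≈ 0.003.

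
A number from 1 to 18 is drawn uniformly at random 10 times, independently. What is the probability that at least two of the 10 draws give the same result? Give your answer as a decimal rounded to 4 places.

P(all 10 different) = 18/18 · 17/18 · ··· · 9/18 ≈ 0.0445.
P(at least two equal) = 1 − 0.0445 = 0.9555.

0.9555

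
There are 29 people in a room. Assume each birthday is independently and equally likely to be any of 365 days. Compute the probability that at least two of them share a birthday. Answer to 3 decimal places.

0.681

It's easier to compute the probability that all 29 are distinct.
P(all distinct) = 365/365 · 364/365 · ··· · 337/365 ≈ 0.319.
So the probability of at least one match is 1 − 0.319 = 0.681.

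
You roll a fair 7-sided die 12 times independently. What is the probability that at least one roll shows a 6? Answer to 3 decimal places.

0.843

P(no roll shows a 6) = (6/7)^12 ≈ 0.157.
P(at least one) = 1 − 0.157 = 0.843.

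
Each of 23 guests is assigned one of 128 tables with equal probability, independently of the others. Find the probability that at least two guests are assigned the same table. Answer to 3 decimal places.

It's easier to compute the probability that all 23 are distinct.
P(all distinct) = 128/128 · 127/128 · ··· · 106/128 ≈ 0.122.
So the probability of at least one match is 1 − 0.122 = 0.878.

0.878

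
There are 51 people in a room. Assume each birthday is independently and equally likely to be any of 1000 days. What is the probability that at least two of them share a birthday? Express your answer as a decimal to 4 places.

0.7267

It's easier to compute the probability that all 51 are distinct.
P(all distinct) = 1000/1000 · 999/1000 · ··· · 950/1000 ≈ 0.2733.
So the probability of at least one match is 1 − 0.2733 = 0.7267.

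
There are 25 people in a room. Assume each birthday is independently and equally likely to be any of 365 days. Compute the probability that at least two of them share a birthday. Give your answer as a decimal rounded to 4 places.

It's easier to compute the probability that all 25 are distinct.
P(all distinct) = 365/365 · 364/365 · ··· · 341/365 ≈ 0.4313.
So the probability of at least one match is 1 − 0.4313 = 0.5687.

0.5687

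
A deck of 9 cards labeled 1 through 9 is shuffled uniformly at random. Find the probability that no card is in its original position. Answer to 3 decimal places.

0.368

This is the derangement probability: permutations of 9 with no fixed point.
D(9) = 9! · (1 − 1/1! + 1/2! − ··· + (−1)^9/9!) = 133496.
P = 133496/362880 = 16687/45360 ≈ 0.368.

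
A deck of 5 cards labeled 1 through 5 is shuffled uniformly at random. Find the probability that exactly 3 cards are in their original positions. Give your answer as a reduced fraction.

Choose which 3 of the 5 are fixed: C(5,3) = 10 ways.
The remaining 2 must have no fixed point: D(2) = 1.
P = 10·1/120 = 1/12.

1/12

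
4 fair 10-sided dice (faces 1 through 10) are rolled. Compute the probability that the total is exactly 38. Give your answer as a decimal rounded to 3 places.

0.001

There are 10^4 = 10000 equally likely outcomes.
The number of ordered 4-tuples from {1,…,10} summing to 38 is 10.
P(sum = 38) = 10/10000 = 1/1000 ≈ 0.001.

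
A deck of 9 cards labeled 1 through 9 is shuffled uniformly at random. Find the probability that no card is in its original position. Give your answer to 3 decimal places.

This is the derangement probability: permutations of 9 with no fixed point.
D(9) = 9! · (1 − 1/1! + 1/2! − ··· + (−1)^9/9!) = 133496.
P = 133496/362880 = 16687/45360 ≈ 0.368.

0.368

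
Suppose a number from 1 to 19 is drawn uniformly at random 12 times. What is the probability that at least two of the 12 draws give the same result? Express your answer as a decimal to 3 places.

P(all 12 different) = 19/19 · 18/19 · ··· · 8/19 ≈ 0.011.
P(at least two equal) = 1 − 0.011 = 0.989.

0.989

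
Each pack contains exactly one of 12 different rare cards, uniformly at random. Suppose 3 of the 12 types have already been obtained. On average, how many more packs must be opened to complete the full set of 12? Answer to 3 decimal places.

Starting from 3 distinct types, each trial gives a new one with probability (12−i)/12 when i types are held, so the wait for the next new type is 12/(12−i).
E = 12/9 + 12/8 + 12/7 + 12/6 + 12/5 + 12/4 + 12/3 + 12/2 + 12/1 = 7129/210 ≈ 33.948.

33.948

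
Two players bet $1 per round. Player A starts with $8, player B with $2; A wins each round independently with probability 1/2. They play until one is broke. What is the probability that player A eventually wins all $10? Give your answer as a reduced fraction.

With a fair step, P(i) = ½P(i−1) + ½P(i+1) with P(0)=0, P(10)=1 has the linear solution P(i) = i/10.
P(8) = 8/10 = 4/5.

4/5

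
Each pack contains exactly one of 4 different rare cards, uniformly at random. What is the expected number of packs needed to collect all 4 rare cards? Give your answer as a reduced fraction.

25/3

After i distinct types are collected, each trial gives a new one with probability (4−i)/4, so the expected wait for the next new type is 4/(4−i).
E = 4/4 + 4/3 + 4/2 + 4/1 = 25/3.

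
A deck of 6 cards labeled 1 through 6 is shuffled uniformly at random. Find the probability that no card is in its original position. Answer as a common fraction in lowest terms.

This is the derangement probability: permutations of 6 with no fixed point.
D(6) = 6! · (1 − 1/1! + 1/2! − ··· + (−1)^6/6!) = 265.
P = 265/720 = 53/144.

53/144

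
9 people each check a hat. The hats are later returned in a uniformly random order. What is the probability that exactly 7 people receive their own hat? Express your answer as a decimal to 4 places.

Choose which 7 of the 9 are fixed: C(9,7) = 36 ways.
The remaining 2 must have no fixed point: D(2) = 1.
P = 36·1/362880 = 1/10080 ≈ 0.0001.

0.0001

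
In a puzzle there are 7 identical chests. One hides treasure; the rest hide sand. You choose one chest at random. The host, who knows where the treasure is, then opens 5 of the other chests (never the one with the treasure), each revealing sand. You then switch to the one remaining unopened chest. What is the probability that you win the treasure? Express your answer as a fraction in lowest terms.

Your original chest holds the treasure with probability 1/7, so the other 6 collectively hold it with probability 6/7.
The host can always find 5 empty chests to open, so the reveals don't change that 6/7; it is now spread over the 1 remaining unopened chest.
P(win by switching) = (6/7) · (1/1) = 6/7.

6/7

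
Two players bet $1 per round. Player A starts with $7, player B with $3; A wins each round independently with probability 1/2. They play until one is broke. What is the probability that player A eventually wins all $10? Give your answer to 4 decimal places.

With a fair step, P(i) = ½P(i−1) + ½P(i+1) with P(0)=0, P(10)=1 has the linear solution P(i) = i/10.
P(7) = 7/10 ≈ 0.7000.

0.7000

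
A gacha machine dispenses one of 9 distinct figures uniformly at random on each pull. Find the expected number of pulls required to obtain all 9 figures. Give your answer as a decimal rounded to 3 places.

After i distinct types are collected, each trial gives a new one with probability (9−i)/9, so the expected wait for the next new type is 9/(9−i).
E = 9/9 + 9/8 + 9/7 + 9/6 + 9/5 + 9/4 + 9/3 + 9/2 + 9/1 = 7129/280 ≈ 25.461.

25.461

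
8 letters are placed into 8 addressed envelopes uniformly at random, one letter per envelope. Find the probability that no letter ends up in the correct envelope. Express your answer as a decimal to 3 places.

This is the derangement probability: permutations of 8 with no fixed point.
D(8) = 8! · (1 − 1/1! + 1/2! − ··· + (−1)^8/8!) = 14833.
P = 14833/40320 = 2119/5760 ≈ 0.368.

0.368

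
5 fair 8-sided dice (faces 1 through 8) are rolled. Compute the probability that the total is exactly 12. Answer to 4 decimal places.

0.0101

There are 8^5 = 32768 equally likely outcomes.
The number of ordered 5-tuples from {1,…,8} summing to 12 is 330.
P(sum = 12) = 330/32768 = 165/16384 ≈ 0.0101.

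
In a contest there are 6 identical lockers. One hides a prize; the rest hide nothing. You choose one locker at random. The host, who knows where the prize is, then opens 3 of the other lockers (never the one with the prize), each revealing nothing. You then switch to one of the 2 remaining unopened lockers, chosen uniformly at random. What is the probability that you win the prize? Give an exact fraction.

Your original locker holds the prize with probability 1/6, so the other 5 collectively hold it with probability 5/6.
The host can always find 3 empty lockers to open, so the reveals don't change that 5/6; it is now spread over the 2 remaining unopened lockers.
P(win by switching) = (5/6) · (1/2) = 5/12.

5/12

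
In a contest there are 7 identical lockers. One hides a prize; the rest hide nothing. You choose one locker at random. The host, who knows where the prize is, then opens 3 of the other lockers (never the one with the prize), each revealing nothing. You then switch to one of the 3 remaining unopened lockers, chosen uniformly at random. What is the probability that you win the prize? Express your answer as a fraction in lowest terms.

Your original locker holds the prize with probability 1/7, so the other 6 collectively hold it with probability 6/7.
The host can always find 3 empty lockers to open, so the reveals don't change that 6/7; it is now spread over the 3 remaining unopened lockers.
P(win by switching) = (6/7) · (1/3) = 2/7.

2/7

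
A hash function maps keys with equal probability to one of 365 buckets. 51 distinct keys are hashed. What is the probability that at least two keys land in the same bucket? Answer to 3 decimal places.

It's easier to compute the probability that all 51 are distinct.
P(all distinct) = 365/365 · 364/365 · ··· · 315/365 ≈ 0.026.
So the probability of at least one match is 1 − 0.026 = 0.974.

0.974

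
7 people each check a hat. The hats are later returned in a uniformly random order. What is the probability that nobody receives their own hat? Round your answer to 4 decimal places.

This is the derangement probability: permutations of 7 with no fixed point.
D(7) = 7! · (1 − 1/1! + 1/2! − ··· + (−1)^7/7!) = 1854.
P = 1854/5040 = 103/280 ≈ 0.3679.

0.3679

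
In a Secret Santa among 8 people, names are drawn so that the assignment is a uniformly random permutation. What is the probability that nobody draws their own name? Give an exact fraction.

2119/5760

This is the derangement probability: permutations of 8 with no fixed point.
D(8) = 8! · (1 − 1/1! + 1/2! − ··· + (−1)^8/8!) = 14833.
P = 14833/40320 = 2119/5760.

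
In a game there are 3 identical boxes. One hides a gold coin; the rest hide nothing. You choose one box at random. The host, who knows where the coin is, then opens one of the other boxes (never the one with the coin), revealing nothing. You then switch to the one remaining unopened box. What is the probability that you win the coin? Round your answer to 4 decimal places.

0.6667

Your original box holds the coin with probability 1/3, so the other 2 collectively hold it with probability 2/3.
The host can always find an empty box to open, so this doesn't change that 2/3; it is now spread over the 1 remaining unopened box.
P(win by switching) = (2/3) · (1/1) = 2/3 ≈ 0.6667.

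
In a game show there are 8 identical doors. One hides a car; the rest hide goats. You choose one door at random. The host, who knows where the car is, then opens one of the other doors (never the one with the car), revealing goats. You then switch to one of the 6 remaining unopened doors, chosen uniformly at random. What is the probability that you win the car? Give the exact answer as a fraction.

Your original door holds the car with probability 1/8, so the other 7 collectively hold it with probability 7/8.
The host can always find an empty door to open, so this doesn't change that 7/8; it is now spread over the 6 remaining unopened doors.
P(win by switching) = (7/8) · (1/6) = 7/48.

7/48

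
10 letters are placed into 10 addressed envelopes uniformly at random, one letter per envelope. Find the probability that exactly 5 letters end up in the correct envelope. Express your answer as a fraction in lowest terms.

11/3600

Choose which 5 of the 10 are fixed: C(10,5) = 252 ways.
The remaining 5 must have no fixed point: D(5) = 44.
P = 252·44/3628800 = 11/3600.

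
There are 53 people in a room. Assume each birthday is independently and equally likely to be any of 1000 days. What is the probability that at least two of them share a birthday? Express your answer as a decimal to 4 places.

It's easier to compute the probability that all 53 are distinct.
P(all distinct) = 1000/1000 · 999/1000 · ··· · 948/1000 ≈ 0.2459.
So the probability of at least one match is 1 − 0.2459 = 0.7541.

0.7541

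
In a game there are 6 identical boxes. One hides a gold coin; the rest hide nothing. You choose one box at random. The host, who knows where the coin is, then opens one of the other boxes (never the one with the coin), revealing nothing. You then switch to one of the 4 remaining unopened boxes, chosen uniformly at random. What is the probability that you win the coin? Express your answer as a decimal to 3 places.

Your original box holds the coin with probability 1/6, so the other 5 collectively hold it with probability 5/6.
The host can always find an empty box to open, so this doesn't change that 5/6; it is now spread over the 4 remaining unopened boxes.
P(win by switching) = (5/6) · (1/4) = 5/24 ≈ 0.208.

0.208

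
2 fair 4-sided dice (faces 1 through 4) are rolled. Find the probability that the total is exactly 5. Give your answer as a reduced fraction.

1/4

There are 4^2 = 16 equally likely outcomes.
The number of ordered 2-tuples from {1,…,4} summing to 5 is 4.
P(sum = 5) = 4/16 = 1/4.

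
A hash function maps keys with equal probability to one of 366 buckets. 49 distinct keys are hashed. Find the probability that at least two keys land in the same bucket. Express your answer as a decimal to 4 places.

0.9654

It's easier to compute the probability that all 49 are distinct.
P(all distinct) = 366/366 · 365/366 · ··· · 318/366 ≈ 0.0346.
So the probability of at least one match is 1 − 0.0346 = 0.9654.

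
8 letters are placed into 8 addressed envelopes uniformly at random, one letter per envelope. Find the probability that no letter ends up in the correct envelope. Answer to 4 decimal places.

0.3679

This is the derangement probability: permutations of 8 with no fixed point.
D(8) = 8! · (1 − 1/1! + 1/2! − ··· + (−1)^8/8!) = 14833.
P = 14833/40320 = 2119/5760 ≈ 0.3679.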